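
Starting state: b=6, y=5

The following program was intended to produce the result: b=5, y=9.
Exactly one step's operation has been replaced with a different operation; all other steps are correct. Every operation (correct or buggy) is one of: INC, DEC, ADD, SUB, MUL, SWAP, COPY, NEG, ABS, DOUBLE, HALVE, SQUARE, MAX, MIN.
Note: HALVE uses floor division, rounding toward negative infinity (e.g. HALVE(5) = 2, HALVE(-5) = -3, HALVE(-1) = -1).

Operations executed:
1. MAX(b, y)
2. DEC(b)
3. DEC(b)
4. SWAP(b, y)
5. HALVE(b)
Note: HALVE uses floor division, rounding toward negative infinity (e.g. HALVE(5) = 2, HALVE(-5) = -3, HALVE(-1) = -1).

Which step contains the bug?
Step 5

Trace with buggy code:
Initial: b=6, y=5
After step 1: b=6, y=5
After step 2: b=5, y=5
After step 3: b=4, y=5
After step 4: b=5, y=4
After step 5: b=2, y=4
Actual final b=2, y=4 ≠ expected b=5, y=9.
Step 5 is the only position where a single-operation replacement can produce the expected result.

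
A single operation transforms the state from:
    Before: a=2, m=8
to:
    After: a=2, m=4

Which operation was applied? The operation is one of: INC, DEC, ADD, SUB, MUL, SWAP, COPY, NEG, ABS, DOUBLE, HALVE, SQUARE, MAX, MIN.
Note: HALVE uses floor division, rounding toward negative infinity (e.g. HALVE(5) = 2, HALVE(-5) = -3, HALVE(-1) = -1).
HALVE(m)

Analyzing the change:
Before: a=2, m=8
After: a=2, m=4
Variable m changed from 8 to 4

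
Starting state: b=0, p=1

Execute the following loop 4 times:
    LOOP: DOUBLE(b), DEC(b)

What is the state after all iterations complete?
b=-15, p=1

Iteration trace:
Start: b=0, p=1
After iteration 1: b=-1, p=1
After iteration 2: b=-3, p=1
After iteration 3: b=-7, p=1
After iteration 4: b=-15, p=1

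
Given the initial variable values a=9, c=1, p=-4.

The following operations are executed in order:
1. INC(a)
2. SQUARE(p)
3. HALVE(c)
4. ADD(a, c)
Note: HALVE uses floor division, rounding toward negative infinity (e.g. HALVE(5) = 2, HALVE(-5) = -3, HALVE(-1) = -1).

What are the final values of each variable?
{a: 10, c: 0, p: 16}

Step-by-step execution:
Initial: a=9, c=1, p=-4
After step 1 (INC(a)): a=10, c=1, p=-4
After step 2 (SQUARE(p)): a=10, c=1, p=16
After step 3 (HALVE(c)): a=10, c=0, p=16
After step 4 (ADD(a, c)): a=10, c=0, p=16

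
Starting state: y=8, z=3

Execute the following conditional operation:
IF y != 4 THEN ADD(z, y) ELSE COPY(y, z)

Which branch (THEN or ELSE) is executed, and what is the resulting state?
Branch: THEN, Final state: y=8, z=11

Evaluating condition: y != 4
y = 8
Condition is True, so THEN branch executes
After ADD(z, y): y=8, z=11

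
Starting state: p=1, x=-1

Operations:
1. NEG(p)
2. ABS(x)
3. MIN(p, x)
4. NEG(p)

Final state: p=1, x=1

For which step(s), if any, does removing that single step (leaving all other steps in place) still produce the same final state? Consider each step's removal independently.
Step(s) 3

Testing removal of each single step:
Without step 1: final = p=-1, x=1 (different)
Without step 2: final = p=1, x=-1 (different)
Without step 3: final = p=1, x=1 (same)
Without step 4: final = p=-1, x=1 (different)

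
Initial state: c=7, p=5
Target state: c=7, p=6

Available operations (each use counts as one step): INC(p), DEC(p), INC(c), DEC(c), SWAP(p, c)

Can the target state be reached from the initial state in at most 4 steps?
Yes

Path (1 step): INC(p)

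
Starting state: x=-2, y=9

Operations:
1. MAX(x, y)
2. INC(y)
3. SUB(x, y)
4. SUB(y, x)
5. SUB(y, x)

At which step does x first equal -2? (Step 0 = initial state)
Step 0

Tracing x:
Initial: x = -2 ← first occurrence
After step 1: x = 9
After step 2: x = 9
After step 3: x = -1
After step 4: x = -1
After step 5: x = -1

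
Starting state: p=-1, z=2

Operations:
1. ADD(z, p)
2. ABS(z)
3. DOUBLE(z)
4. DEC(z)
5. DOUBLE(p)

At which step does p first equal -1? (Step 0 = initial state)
Step 0

Tracing p:
Initial: p = -1 ← first occurrence
After step 1: p = -1
After step 2: p = -1
After step 3: p = -1
After step 4: p = -1
After step 5: p = -2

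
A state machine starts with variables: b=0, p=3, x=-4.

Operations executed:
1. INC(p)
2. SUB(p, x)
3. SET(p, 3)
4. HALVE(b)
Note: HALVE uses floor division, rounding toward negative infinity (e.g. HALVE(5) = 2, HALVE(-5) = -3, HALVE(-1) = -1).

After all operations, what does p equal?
p = 3

Tracing execution:
Step 1: INC(p) → p = 4
Step 2: SUB(p, x) → p = 8
Step 3: SET(p, 3) → p = 3
Step 4: HALVE(b) → p = 3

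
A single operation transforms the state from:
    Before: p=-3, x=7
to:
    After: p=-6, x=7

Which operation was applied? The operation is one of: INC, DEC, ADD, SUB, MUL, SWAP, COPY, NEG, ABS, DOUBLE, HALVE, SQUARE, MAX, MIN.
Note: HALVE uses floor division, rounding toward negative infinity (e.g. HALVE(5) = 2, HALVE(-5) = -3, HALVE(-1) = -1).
DOUBLE(p)

Analyzing the change:
Before: p=-3, x=7
After: p=-6, x=7
Variable p changed from -3 to -6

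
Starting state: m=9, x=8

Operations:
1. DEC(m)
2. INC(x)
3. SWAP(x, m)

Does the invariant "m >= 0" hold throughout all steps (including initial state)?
Yes

The invariant holds at every step.

State at each step:
Initial: m=9, x=8
After step 1: m=8, x=8
After step 2: m=8, x=9
After step 3: m=9, x=8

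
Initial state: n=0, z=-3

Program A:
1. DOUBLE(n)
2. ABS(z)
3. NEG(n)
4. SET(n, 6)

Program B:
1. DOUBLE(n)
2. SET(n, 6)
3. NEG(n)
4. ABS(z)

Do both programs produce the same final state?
No

Program A final state: n=6, z=3
Program B final state: n=-6, z=3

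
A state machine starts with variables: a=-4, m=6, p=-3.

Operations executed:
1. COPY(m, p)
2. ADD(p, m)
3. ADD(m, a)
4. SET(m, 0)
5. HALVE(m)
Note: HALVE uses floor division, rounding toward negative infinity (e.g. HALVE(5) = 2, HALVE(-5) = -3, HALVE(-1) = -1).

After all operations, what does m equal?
m = 0

Tracing execution:
Step 1: COPY(m, p) → m = -3
Step 2: ADD(p, m) → m = -3
Step 3: ADD(m, a) → m = -7
Step 4: SET(m, 0) → m = 0
Step 5: HALVE(m) → m = 0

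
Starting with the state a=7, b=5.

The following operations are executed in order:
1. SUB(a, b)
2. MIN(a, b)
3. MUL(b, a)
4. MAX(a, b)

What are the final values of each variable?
{a: 10, b: 10}

Step-by-step execution:
Initial: a=7, b=5
After step 1 (SUB(a, b)): a=2, b=5
After step 2 (MIN(a, b)): a=2, b=5
After step 3 (MUL(b, a)): a=2, b=10
After step 4 (MAX(a, b)): a=10, b=10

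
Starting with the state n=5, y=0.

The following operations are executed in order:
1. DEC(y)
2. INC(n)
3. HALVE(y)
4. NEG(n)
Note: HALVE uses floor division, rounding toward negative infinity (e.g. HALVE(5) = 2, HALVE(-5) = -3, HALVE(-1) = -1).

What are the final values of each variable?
{n: -6, y: -1}

Step-by-step execution:
Initial: n=5, y=0
After step 1 (DEC(y)): n=5, y=-1
After step 2 (INC(n)): n=6, y=-1
After step 3 (HALVE(y)): n=6, y=-1
After step 4 (NEG(n)): n=-6, y=-1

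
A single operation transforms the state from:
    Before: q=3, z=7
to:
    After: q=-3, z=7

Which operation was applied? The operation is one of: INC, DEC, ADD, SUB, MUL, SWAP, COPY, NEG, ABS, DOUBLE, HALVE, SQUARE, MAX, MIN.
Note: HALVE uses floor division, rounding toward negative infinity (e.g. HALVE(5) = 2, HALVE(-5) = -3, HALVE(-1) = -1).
NEG(q)

Analyzing the change:
Before: q=3, z=7
After: q=-3, z=7
Variable q changed from 3 to -3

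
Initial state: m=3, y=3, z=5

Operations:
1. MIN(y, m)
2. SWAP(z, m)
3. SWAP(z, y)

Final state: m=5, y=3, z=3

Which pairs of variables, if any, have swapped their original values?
(m, z)

Comparing initial and final values:
m: 3 → 5
z: 5 → 3
y: 3 → 3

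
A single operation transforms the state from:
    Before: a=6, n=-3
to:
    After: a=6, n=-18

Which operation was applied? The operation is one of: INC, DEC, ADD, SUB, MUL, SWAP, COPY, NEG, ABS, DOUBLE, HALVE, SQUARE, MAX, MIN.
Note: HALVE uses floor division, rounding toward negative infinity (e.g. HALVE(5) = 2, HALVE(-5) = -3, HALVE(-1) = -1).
MUL(n, a)

Analyzing the change:
Before: a=6, n=-3
After: a=6, n=-18
Variable n changed from -3 to -18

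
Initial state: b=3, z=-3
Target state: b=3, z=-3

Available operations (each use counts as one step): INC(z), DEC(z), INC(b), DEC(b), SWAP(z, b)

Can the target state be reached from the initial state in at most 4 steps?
Yes

Path (0 steps): 0 steps (already at target)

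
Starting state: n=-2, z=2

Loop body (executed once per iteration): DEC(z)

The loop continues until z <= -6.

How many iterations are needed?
8

Tracing iterations:
Initial: n=-2, z=2
After iteration 1: n=-2, z=1
After iteration 2: n=-2, z=0
After iteration 3: n=-2, z=-1
After iteration 4: n=-2, z=-2
After iteration 5: n=-2, z=-3
After iteration 6: n=-2, z=-4
After iteration 7: n=-2, z=-5
After iteration 8: n=-2, z=-6
z <= -6 now holds, so the loop exits after 8 iterations.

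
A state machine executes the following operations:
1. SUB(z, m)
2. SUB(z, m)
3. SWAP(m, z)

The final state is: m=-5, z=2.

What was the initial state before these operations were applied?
m=2, z=-1

Working backwards:
Final state: m=-5, z=2
Before step 3 (SWAP(m, z)): m=2, z=-5
Before step 2 (SUB(z, m)): m=2, z=-3
Before step 1 (SUB(z, m)): m=2, z=-1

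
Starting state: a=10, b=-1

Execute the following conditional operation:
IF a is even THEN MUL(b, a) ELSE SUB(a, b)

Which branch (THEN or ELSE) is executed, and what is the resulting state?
Branch: THEN, Final state: a=10, b=-10

Evaluating condition: a is even
Condition is True, so THEN branch executes
After MUL(b, a): a=10, b=-10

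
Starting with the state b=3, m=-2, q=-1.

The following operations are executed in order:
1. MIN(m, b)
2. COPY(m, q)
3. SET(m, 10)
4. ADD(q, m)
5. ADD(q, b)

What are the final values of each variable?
{b: 3, m: 10, q: 12}

Step-by-step execution:
Initial: b=3, m=-2, q=-1
After step 1 (MIN(m, b)): b=3, m=-2, q=-1
After step 2 (COPY(m, q)): b=3, m=-1, q=-1
After step 3 (SET(m, 10)): b=3, m=10, q=-1
After step 4 (ADD(q, m)): b=3, m=10, q=9
After step 5 (ADD(q, b)): b=3, m=10, q=12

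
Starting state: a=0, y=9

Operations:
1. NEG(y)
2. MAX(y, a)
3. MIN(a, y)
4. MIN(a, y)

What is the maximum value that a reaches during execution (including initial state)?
0

Values of a at each step:
Initial: a = 0 ← maximum
After step 1: a = 0
After step 2: a = 0
After step 3: a = 0
After step 4: a = 0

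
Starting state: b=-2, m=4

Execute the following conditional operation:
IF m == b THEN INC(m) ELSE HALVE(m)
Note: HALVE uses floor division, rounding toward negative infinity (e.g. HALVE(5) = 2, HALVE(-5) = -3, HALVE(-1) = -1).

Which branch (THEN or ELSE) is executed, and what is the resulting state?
Branch: ELSE, Final state: b=-2, m=2

Evaluating condition: m == b
m = 4, b = -2
Condition is False, so ELSE branch executes
After HALVE(m): b=-2, m=2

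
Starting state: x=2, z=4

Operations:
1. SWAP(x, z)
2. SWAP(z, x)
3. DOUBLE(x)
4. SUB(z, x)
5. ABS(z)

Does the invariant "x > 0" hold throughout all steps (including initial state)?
Yes

The invariant holds at every step.

State at each step:
Initial: x=2, z=4
After step 1: x=4, z=2
After step 2: x=2, z=4
After step 3: x=4, z=4
After step 4: x=4, z=0
After step 5: x=4, z=0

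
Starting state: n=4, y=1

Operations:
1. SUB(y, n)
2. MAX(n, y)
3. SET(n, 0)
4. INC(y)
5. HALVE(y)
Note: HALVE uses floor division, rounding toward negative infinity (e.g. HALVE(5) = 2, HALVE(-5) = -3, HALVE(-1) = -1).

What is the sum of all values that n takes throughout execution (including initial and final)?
12

Values of n at each step:
Initial: n = 4
After step 1: n = 4
After step 2: n = 4
After step 3: n = 0
After step 4: n = 0
After step 5: n = 0
Sum = 4 + 4 + 4 + 0 + 0 + 0 = 12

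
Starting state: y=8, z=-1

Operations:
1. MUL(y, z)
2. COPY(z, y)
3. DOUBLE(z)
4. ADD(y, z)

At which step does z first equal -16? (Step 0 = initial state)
Step 3

Tracing z:
Initial: z = -1
After step 1: z = -1
After step 2: z = -8
After step 3: z = -16 ← first occurrence
After step 4: z = -16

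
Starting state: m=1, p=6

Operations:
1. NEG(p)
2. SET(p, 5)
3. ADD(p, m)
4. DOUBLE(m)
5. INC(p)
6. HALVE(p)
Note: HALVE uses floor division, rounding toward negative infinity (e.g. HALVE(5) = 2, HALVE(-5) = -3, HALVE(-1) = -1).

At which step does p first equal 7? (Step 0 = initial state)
Step 5

Tracing p:
Initial: p = 6
After step 1: p = -6
After step 2: p = 5
After step 3: p = 6
After step 4: p = 6
After step 5: p = 7 ← first occurrence
After step 6: p = 3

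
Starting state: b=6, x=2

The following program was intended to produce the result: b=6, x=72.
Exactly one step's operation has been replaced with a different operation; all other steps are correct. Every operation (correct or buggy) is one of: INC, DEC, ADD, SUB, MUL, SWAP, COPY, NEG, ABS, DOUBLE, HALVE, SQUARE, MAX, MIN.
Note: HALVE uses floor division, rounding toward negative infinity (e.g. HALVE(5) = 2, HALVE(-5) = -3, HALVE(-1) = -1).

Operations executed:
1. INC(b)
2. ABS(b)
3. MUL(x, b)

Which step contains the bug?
Step 1

Trace with buggy code:
Initial: b=6, x=2
After step 1: b=7, x=2
After step 2: b=7, x=2
After step 3: b=7, x=14
Actual final b=7, x=14 ≠ expected b=6, x=72.
Step 1 is the only position where a single-operation replacement can produce the expected result.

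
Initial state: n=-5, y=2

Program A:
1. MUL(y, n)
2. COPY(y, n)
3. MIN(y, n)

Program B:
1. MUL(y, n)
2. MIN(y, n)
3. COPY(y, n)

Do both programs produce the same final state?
Yes

Program A final state: n=-5, y=-5
Program B final state: n=-5, y=-5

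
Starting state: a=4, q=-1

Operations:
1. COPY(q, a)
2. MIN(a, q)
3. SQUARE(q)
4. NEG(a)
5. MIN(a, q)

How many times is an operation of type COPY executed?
1

Counting COPY operations:
Step 1: COPY(q, a) ← COPY
Total: 1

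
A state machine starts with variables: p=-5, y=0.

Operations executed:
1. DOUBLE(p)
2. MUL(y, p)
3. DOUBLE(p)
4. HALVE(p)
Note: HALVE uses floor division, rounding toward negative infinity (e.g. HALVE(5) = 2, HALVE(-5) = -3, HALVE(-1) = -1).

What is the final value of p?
p = -10

Tracing execution:
Step 1: DOUBLE(p) → p = -10
Step 2: MUL(y, p) → p = -10
Step 3: DOUBLE(p) → p = -20
Step 4: HALVE(p) → p = -10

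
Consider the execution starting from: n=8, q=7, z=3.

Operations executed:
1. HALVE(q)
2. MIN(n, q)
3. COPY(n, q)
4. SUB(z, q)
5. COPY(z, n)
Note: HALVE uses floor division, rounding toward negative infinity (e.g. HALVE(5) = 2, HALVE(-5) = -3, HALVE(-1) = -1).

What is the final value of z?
z = 3

Tracing execution:
Step 1: HALVE(q) → z = 3
Step 2: MIN(n, q) → z = 3
Step 3: COPY(n, q) → z = 3
Step 4: SUB(z, q) → z = 0
Step 5: COPY(z, n) → z = 3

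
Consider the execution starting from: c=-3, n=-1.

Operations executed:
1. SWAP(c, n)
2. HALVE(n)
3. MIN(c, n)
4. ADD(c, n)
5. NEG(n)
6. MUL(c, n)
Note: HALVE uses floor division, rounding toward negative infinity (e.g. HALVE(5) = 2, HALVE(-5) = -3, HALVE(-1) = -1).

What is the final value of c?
c = -8

Tracing execution:
Step 1: SWAP(c, n) → c = -1
Step 2: HALVE(n) → c = -1
Step 3: MIN(c, n) → c = -2
Step 4: ADD(c, n) → c = -4
Step 5: NEG(n) → c = -4
Step 6: MUL(c, n) → c = -8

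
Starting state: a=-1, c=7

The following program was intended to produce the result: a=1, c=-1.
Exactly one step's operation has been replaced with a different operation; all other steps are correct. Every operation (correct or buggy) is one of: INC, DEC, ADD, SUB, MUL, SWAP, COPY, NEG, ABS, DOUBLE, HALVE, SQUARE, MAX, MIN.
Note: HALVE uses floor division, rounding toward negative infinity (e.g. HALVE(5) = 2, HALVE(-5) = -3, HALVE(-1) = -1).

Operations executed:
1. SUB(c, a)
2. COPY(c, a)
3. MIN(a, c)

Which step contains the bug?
Step 3

Trace with buggy code:
Initial: a=-1, c=7
After step 1: a=-1, c=8
After step 2: a=-1, c=-1
After step 3: a=-1, c=-1
Actual final a=-1, c=-1 ≠ expected a=1, c=-1.
Step 3 is the only position where a single-operation replacement can produce the expected result.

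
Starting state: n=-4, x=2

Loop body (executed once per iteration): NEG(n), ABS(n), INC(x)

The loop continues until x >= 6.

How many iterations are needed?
4

Tracing iterations:
Initial: n=-4, x=2
After iteration 1: n=4, x=3
After iteration 2: n=4, x=4
After iteration 3: n=4, x=5
After iteration 4: n=4, x=6
x >= 6 now holds, so the loop exits after 4 iterations.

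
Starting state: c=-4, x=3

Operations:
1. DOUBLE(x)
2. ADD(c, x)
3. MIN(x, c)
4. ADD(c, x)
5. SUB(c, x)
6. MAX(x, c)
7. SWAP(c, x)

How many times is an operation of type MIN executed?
1

Counting MIN operations:
Step 3: MIN(x, c) ← MIN
Total: 1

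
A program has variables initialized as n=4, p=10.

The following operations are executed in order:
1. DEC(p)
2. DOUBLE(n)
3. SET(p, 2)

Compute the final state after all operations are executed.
{n: 8, p: 2}

Step-by-step execution:
Initial: n=4, p=10
After step 1 (DEC(p)): n=4, p=9
After step 2 (DOUBLE(n)): n=8, p=9
After step 3 (SET(p, 2)): n=8, p=2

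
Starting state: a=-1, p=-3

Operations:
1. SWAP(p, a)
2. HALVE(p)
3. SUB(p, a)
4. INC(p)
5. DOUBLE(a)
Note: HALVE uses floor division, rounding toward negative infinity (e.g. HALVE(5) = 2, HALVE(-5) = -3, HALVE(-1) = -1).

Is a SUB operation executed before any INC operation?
Yes

First SUB: step 3
First INC: step 4
Since 3 < 4, SUB comes first.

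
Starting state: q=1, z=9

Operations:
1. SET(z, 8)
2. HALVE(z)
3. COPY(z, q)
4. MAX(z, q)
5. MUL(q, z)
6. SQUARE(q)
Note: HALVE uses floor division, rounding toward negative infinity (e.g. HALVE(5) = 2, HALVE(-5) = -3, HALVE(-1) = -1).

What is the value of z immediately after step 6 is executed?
z = 1

Tracing z through execution:
Initial: z = 9
After step 1 (SET(z, 8)): z = 8
After step 2 (HALVE(z)): z = 4
After step 3 (COPY(z, q)): z = 1
After step 4 (MAX(z, q)): z = 1
After step 5 (MUL(q, z)): z = 1
After step 6 (SQUARE(q)): z = 1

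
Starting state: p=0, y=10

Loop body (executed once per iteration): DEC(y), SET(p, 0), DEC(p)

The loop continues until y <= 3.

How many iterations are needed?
7

Tracing iterations:
Initial: p=0, y=10
After iteration 1: p=-1, y=9
After iteration 2: p=-1, y=8
After iteration 3: p=-1, y=7
After iteration 4: p=-1, y=6
After iteration 5: p=-1, y=5
After iteration 6: p=-1, y=4
After iteration 7: p=-1, y=3
y <= 3 now holds, so the loop exits after 7 iterations.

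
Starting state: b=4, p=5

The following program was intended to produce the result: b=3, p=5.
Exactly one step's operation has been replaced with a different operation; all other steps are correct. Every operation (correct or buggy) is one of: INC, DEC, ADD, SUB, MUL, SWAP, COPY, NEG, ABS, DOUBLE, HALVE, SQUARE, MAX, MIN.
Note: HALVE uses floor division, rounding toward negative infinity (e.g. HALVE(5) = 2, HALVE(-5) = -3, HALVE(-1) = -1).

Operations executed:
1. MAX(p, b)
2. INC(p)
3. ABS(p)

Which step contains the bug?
Step 2

Trace with buggy code:
Initial: b=4, p=5
After step 1: b=4, p=5
After step 2: b=4, p=6
After step 3: b=4, p=6
Actual final b=4, p=6 ≠ expected b=3, p=5.
Step 2 is the only position where a single-operation replacement can produce the expected result.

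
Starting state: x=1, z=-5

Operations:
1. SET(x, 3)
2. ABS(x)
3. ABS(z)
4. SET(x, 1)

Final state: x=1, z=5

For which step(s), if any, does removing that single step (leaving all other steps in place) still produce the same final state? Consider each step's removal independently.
Step(s) 1, 2

Testing removal of each single step:
Without step 1: final = x=1, z=5 (same)
Without step 2: final = x=1, z=5 (same)
Without step 3: final = x=1, z=-5 (different)
Without step 4: final = x=3, z=5 (different)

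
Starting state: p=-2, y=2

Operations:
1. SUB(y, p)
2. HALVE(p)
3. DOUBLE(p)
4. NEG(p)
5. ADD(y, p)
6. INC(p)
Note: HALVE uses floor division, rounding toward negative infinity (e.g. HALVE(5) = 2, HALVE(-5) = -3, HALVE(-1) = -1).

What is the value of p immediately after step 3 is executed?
p = -2

Tracing p through execution:
Initial: p = -2
After step 1 (SUB(y, p)): p = -2
After step 2 (HALVE(p)): p = -1
After step 3 (DOUBLE(p)): p = -2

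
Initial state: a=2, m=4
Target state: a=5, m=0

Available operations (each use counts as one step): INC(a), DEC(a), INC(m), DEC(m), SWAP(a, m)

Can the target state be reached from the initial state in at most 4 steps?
Yes

Path (4 steps): DEC(a) → DEC(a) → INC(m) → SWAP(a, m)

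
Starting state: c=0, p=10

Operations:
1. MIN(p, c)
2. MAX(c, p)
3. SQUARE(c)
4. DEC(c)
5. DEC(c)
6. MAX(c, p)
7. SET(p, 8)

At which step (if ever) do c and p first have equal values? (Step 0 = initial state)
Step 1

c and p first become equal after step 1.

Comparing values at each step:
Initial: c=0, p=10
After step 1: c=0, p=0 ← equal!
After step 2: c=0, p=0 ← equal!
After step 3: c=0, p=0 ← equal!
After step 4: c=-1, p=0
After step 5: c=-2, p=0
After step 6: c=0, p=0 ← equal!
After step 7: c=0, p=8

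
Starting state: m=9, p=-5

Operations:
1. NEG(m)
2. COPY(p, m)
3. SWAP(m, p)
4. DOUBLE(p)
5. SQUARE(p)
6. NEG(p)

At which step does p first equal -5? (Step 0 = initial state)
Step 0

Tracing p:
Initial: p = -5 ← first occurrence
After step 1: p = -5
After step 2: p = -9
After step 3: p = -9
After step 4: p = -18
After step 5: p = 324
After step 6: p = -324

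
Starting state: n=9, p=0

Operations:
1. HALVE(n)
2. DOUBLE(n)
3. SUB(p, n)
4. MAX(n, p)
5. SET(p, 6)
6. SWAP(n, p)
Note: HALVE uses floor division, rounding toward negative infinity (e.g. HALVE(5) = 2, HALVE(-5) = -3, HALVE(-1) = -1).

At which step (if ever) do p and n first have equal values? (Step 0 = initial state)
Never

p and n never become equal during execution.

Comparing values at each step:
Initial: p=0, n=9
After step 1: p=0, n=4
After step 2: p=0, n=8
After step 3: p=-8, n=8
After step 4: p=-8, n=8
After step 5: p=6, n=8
After step 6: p=8, n=6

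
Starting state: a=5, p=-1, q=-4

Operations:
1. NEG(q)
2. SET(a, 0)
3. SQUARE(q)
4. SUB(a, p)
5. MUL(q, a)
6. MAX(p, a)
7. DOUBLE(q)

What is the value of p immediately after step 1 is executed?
p = -1

Tracing p through execution:
Initial: p = -1
After step 1 (NEG(q)): p = -1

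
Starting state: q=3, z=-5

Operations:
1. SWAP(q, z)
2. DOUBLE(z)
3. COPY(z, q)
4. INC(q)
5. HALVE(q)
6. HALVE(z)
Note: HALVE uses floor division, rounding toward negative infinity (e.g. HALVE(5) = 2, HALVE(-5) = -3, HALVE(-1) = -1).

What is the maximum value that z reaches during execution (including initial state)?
6

Values of z at each step:
Initial: z = -5
After step 1: z = 3
After step 2: z = 6 ← maximum
After step 3: z = -5
After step 4: z = -5
After step 5: z = -5
After step 6: z = -3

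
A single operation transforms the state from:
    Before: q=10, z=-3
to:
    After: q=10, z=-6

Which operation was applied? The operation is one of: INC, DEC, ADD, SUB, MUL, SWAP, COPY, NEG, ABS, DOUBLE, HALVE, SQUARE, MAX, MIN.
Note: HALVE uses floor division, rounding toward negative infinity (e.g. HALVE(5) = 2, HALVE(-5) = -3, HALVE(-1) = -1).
DOUBLE(z)

Analyzing the change:
Before: q=10, z=-3
After: q=10, z=-6
Variable z changed from -3 to -6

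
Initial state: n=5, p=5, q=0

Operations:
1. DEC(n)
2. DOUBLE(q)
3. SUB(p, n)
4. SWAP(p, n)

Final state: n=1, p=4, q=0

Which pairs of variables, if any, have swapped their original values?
None

Comparing initial and final values:
n: 5 → 1
q: 0 → 0
p: 5 → 4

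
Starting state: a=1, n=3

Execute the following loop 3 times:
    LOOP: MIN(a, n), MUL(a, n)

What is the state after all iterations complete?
a=9, n=3

Iteration trace:
Start: a=1, n=3
After iteration 1: a=3, n=3
After iteration 2: a=9, n=3
After iteration 3: a=9, n=3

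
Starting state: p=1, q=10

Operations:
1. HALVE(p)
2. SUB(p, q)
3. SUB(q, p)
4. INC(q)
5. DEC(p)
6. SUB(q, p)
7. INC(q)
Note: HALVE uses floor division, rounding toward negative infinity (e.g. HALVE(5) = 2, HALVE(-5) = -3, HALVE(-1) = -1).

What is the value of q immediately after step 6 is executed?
q = 32

Tracing q through execution:
Initial: q = 10
After step 1 (HALVE(p)): q = 10
After step 2 (SUB(p, q)): q = 10
After step 3 (SUB(q, p)): q = 20
After step 4 (INC(q)): q = 21
After step 5 (DEC(p)): q = 21
After step 6 (SUB(q, p)): q = 32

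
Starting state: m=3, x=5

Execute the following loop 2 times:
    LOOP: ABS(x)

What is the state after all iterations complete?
m=3, x=5

Iteration trace:
Start: m=3, x=5
After iteration 1: m=3, x=5
After iteration 2: m=3, x=5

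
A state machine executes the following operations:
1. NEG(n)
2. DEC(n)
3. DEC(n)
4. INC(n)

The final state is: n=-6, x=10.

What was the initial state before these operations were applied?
n=5, x=10

Working backwards:
Final state: n=-6, x=10
Before step 4 (INC(n)): n=-7, x=10
Before step 3 (DEC(n)): n=-6, x=10
Before step 2 (DEC(n)): n=-5, x=10
Before step 1 (NEG(n)): n=5, x=10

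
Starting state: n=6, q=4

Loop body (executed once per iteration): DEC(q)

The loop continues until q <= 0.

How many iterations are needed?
4

Tracing iterations:
Initial: n=6, q=4
After iteration 1: n=6, q=3
After iteration 2: n=6, q=2
After iteration 3: n=6, q=1
After iteration 4: n=6, q=0
q <= 0 now holds, so the loop exits after 4 iterations.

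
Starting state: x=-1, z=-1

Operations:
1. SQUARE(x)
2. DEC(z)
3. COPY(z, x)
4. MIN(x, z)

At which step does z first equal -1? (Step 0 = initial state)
Step 0

Tracing z:
Initial: z = -1 ← first occurrence
After step 1: z = -1
After step 2: z = -2
After step 3: z = 1
After step 4: z = 1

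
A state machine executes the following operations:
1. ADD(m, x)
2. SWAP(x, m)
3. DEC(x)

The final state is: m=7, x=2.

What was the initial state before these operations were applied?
m=-4, x=7

Working backwards:
Final state: m=7, x=2
Before step 3 (DEC(x)): m=7, x=3
Before step 2 (SWAP(x, m)): m=3, x=7
Before step 1 (ADD(m, x)): m=-4, x=7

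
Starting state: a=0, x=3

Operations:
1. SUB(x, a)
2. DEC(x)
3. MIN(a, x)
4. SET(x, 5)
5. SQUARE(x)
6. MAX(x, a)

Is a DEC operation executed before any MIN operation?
Yes

First DEC: step 2
First MIN: step 3
Since 2 < 3, DEC comes first.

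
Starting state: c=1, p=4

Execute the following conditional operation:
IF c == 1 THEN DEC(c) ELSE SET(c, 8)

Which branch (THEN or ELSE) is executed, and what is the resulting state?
Branch: THEN, Final state: c=0, p=4

Evaluating condition: c == 1
c = 1
Condition is True, so THEN branch executes
After DEC(c): c=0, p=4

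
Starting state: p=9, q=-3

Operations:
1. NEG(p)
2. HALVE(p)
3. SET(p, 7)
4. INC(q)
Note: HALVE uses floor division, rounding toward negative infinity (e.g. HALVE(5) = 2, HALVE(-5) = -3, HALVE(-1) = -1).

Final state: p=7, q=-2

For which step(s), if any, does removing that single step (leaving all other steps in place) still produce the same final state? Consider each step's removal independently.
Step(s) 1, 2

Testing removal of each single step:
Without step 1: final = p=7, q=-2 (same)
Without step 2: final = p=7, q=-2 (same)
Without step 3: final = p=-5, q=-2 (different)
Without step 4: final = p=7, q=-3 (different)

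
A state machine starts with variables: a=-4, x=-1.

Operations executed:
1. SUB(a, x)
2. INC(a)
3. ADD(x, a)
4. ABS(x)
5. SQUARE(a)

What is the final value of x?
x = 3

Tracing execution:
Step 1: SUB(a, x) → x = -1
Step 2: INC(a) → x = -1
Step 3: ADD(x, a) → x = -3
Step 4: ABS(x) → x = 3
Step 5: SQUARE(a) → x = 3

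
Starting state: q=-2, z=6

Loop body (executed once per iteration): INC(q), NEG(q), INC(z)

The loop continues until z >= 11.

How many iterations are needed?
5

Tracing iterations:
Initial: q=-2, z=6
After iteration 1: q=1, z=7
After iteration 2: q=-2, z=8
After iteration 3: q=1, z=9
After iteration 4: q=-2, z=10
After iteration 5: q=1, z=11
z >= 11 now holds, so the loop exits after 5 iterations.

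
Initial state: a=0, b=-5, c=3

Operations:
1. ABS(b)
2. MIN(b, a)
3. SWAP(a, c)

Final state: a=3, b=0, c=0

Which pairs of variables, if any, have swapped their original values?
(a, c)

Comparing initial and final values:
b: -5 → 0
a: 0 → 3
c: 3 → 0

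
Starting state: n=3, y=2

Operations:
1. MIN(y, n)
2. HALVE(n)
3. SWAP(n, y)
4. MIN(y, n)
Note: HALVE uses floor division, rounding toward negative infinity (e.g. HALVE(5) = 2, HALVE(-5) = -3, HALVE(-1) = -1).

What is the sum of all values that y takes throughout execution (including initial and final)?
8

Values of y at each step:
Initial: y = 2
After step 1: y = 2
After step 2: y = 2
After step 3: y = 1
After step 4: y = 1
Sum = 2 + 2 + 2 + 1 + 1 = 8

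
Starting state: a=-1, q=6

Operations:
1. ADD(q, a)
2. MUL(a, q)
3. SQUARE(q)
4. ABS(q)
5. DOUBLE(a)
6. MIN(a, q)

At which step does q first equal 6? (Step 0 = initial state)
Step 0

Tracing q:
Initial: q = 6 ← first occurrence
After step 1: q = 5
After step 2: q = 5
After step 3: q = 25
After step 4: q = 25
After step 5: q = 25
After step 6: q = 25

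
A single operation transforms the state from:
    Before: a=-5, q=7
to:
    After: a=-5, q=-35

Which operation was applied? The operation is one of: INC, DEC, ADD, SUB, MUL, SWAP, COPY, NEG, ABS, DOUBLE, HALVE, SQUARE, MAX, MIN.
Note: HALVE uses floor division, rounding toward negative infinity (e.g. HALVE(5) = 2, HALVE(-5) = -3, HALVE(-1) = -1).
MUL(q, a)

Analyzing the change:
Before: a=-5, q=7
After: a=-5, q=-35
Variable q changed from 7 to -35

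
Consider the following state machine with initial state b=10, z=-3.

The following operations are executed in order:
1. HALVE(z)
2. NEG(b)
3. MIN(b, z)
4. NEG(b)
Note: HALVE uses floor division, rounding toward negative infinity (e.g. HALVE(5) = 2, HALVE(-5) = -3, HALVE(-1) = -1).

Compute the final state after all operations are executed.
{b: 10, z: -2}

Step-by-step execution:
Initial: b=10, z=-3
After step 1 (HALVE(z)): b=10, z=-2
After step 2 (NEG(b)): b=-10, z=-2
After step 3 (MIN(b, z)): b=-10, z=-2
After step 4 (NEG(b)): b=10, z=-2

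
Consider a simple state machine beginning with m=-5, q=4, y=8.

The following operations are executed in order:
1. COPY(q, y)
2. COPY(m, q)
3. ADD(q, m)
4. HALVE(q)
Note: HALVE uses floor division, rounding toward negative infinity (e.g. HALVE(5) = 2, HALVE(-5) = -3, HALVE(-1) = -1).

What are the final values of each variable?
{m: 8, q: 8, y: 8}

Step-by-step execution:
Initial: m=-5, q=4, y=8
After step 1 (COPY(q, y)): m=-5, q=8, y=8
After step 2 (COPY(m, q)): m=8, q=8, y=8
After step 3 (ADD(q, m)): m=8, q=16, y=8
After step 4 (HALVE(q)): m=8, q=8, y=8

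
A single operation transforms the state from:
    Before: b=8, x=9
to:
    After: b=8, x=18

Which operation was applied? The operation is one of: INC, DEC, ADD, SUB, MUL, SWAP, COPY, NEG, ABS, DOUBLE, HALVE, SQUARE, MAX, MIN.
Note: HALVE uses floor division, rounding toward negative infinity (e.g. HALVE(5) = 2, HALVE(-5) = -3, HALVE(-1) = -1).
DOUBLE(x)

Analyzing the change:
Before: b=8, x=9
After: b=8, x=18
Variable x changed from 9 to 18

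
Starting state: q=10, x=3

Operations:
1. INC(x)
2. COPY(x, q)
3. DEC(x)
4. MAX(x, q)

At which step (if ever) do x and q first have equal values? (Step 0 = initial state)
Step 2

x and q first become equal after step 2.

Comparing values at each step:
Initial: x=3, q=10
After step 1: x=4, q=10
After step 2: x=10, q=10 ← equal!
After step 3: x=9, q=10
After step 4: x=10, q=10 ← equal!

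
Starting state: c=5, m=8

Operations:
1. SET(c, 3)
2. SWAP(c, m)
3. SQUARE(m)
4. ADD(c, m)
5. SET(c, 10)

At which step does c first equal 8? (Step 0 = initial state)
Step 2

Tracing c:
Initial: c = 5
After step 1: c = 3
After step 2: c = 8 ← first occurrence
After step 3: c = 8
After step 4: c = 17
After step 5: c = 10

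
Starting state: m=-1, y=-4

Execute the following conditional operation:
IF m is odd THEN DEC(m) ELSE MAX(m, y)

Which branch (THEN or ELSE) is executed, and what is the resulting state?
Branch: THEN, Final state: m=-2, y=-4

Evaluating condition: m is odd
Condition is True, so THEN branch executes
After DEC(m): m=-2, y=-4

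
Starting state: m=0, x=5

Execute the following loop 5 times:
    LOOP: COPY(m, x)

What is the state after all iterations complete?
m=5, x=5

Iteration trace:
Start: m=0, x=5
After iteration 1: m=5, x=5
After iteration 2: m=5, x=5
After iteration 3: m=5, x=5
After iteration 4: m=5, x=5
After iteration 5: m=5, x=5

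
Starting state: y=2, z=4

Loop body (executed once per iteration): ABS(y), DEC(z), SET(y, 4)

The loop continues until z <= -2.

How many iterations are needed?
6

Tracing iterations:
Initial: y=2, z=4
After iteration 1: y=4, z=3
After iteration 2: y=4, z=2
After iteration 3: y=4, z=1
After iteration 4: y=4, z=0
After iteration 5: y=4, z=-1
After iteration 6: y=4, z=-2
z <= -2 now holds, so the loop exits after 6 iterations.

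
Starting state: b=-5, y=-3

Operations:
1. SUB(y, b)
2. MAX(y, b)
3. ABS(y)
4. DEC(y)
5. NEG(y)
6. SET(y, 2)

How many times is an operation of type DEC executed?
1

Counting DEC operations:
Step 4: DEC(y) ← DEC
Total: 1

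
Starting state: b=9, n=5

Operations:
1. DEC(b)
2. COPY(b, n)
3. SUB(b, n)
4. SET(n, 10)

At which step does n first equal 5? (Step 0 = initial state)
Step 0

Tracing n:
Initial: n = 5 ← first occurrence
After step 1: n = 5
After step 2: n = 5
After step 3: n = 5
After step 4: n = 10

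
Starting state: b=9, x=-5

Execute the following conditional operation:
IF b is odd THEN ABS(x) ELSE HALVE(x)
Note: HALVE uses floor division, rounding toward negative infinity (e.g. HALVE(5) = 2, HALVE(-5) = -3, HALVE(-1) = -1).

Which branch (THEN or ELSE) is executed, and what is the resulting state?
Branch: THEN, Final state: b=9, x=5

Evaluating condition: b is odd
Condition is True, so THEN branch executes
After ABS(x): b=9, x=5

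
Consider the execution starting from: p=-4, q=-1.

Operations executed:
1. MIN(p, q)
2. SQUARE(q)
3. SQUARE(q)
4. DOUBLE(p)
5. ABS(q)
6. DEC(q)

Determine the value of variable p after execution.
p = -8

Tracing execution:
Step 1: MIN(p, q) → p = -4
Step 2: SQUARE(q) → p = -4
Step 3: SQUARE(q) → p = -4
Step 4: DOUBLE(p) → p = -8
Step 5: ABS(q) → p = -8
Step 6: DEC(q) → p = -8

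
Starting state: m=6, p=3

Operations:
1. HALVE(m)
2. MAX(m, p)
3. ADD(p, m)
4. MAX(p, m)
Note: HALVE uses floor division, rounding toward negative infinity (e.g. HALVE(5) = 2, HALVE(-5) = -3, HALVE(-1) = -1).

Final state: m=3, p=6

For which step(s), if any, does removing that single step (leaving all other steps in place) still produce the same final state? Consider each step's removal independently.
Step(s) 2, 4

Testing removal of each single step:
Without step 1: final = m=6, p=9 (different)
Without step 2: final = m=3, p=6 (same)
Without step 3: final = m=3, p=3 (different)
Without step 4: final = m=3, p=6 (same)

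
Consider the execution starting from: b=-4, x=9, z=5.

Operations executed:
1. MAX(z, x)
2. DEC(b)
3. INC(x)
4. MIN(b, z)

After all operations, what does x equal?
x = 10

Tracing execution:
Step 1: MAX(z, x) → x = 9
Step 2: DEC(b) → x = 9
Step 3: INC(x) → x = 10
Step 4: MIN(b, z) → x = 10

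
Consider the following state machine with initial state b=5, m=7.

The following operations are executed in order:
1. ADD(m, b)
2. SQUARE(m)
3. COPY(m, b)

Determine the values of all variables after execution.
{b: 5, m: 5}

Step-by-step execution:
Initial: b=5, m=7
After step 1 (ADD(m, b)): b=5, m=12
After step 2 (SQUARE(m)): b=5, m=144
After step 3 (COPY(m, b)): b=5, m=5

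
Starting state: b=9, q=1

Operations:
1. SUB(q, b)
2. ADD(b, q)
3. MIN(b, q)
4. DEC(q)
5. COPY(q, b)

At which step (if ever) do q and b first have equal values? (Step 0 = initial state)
Step 3

q and b first become equal after step 3.

Comparing values at each step:
Initial: q=1, b=9
After step 1: q=-8, b=9
After step 2: q=-8, b=1
After step 3: q=-8, b=-8 ← equal!
After step 4: q=-9, b=-8
After step 5: q=-8, b=-8 ← equal!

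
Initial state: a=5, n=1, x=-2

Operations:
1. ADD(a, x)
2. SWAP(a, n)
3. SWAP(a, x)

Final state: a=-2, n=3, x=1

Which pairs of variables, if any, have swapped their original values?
None

Comparing initial and final values:
x: -2 → 1
a: 5 → -2
n: 1 → 3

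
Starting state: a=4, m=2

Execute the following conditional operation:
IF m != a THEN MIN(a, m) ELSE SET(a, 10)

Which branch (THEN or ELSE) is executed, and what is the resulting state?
Branch: THEN, Final state: a=2, m=2

Evaluating condition: m != a
m = 2, a = 4
Condition is True, so THEN branch executes
After MIN(a, m): a=2, m=2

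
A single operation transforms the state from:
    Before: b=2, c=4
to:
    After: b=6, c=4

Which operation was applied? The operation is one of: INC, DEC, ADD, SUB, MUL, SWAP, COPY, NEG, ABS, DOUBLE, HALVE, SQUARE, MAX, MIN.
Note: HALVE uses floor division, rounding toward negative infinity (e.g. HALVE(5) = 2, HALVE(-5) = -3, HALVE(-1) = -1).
ADD(b, c)

Analyzing the change:
Before: b=2, c=4
After: b=6, c=4
Variable b changed from 2 to 6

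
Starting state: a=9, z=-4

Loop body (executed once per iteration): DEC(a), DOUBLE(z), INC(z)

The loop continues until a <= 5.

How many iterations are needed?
4

Tracing iterations:
Initial: a=9, z=-4
After iteration 1: a=8, z=-7
After iteration 2: a=7, z=-13
After iteration 3: a=6, z=-25
After iteration 4: a=5, z=-49
a <= 5 now holds, so the loop exits after 4 iterations.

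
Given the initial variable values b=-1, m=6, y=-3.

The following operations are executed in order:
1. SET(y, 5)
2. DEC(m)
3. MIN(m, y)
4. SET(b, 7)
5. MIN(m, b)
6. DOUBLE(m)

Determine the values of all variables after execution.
{b: 7, m: 10, y: 5}

Step-by-step execution:
Initial: b=-1, m=6, y=-3
After step 1 (SET(y, 5)): b=-1, m=6, y=5
After step 2 (DEC(m)): b=-1, m=5, y=5
After step 3 (MIN(m, y)): b=-1, m=5, y=5
After step 4 (SET(b, 7)): b=7, m=5, y=5
After step 5 (MIN(m, b)): b=7, m=5, y=5
After step 6 (DOUBLE(m)): b=7, m=10, y=5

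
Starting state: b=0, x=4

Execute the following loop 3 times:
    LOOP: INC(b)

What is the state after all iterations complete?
b=3, x=4

Iteration trace:
Start: b=0, x=4
After iteration 1: b=1, x=4
After iteration 2: b=2, x=4
After iteration 3: b=3, x=4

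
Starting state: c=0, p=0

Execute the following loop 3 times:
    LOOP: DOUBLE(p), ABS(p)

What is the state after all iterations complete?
c=0, p=0

Iteration trace:
Start: c=0, p=0
After iteration 1: c=0, p=0
After iteration 2: c=0, p=0
After iteration 3: c=0, p=0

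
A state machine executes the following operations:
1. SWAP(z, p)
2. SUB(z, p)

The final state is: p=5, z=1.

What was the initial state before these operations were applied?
p=6, z=5

Working backwards:
Final state: p=5, z=1
Before step 2 (SUB(z, p)): p=5, z=6
Before step 1 (SWAP(z, p)): p=6, z=5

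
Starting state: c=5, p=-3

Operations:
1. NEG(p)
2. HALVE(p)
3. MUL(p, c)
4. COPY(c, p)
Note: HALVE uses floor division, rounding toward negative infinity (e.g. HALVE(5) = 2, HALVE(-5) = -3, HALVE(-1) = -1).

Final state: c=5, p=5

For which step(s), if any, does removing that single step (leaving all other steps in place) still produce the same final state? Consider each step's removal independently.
Step(s) 4

Testing removal of each single step:
Without step 1: final = c=-10, p=-10 (different)
Without step 2: final = c=15, p=15 (different)
Without step 3: final = c=1, p=1 (different)
Without step 4: final = c=5, p=5 (same)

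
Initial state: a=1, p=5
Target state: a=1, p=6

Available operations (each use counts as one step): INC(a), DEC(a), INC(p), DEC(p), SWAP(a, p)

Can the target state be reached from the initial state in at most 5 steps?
Yes

Path (1 step): INC(p)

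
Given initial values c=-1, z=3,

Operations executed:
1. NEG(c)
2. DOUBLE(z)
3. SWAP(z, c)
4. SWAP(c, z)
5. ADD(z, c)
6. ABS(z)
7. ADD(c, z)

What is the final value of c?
c = 8

Tracing execution:
Step 1: NEG(c) → c = 1
Step 2: DOUBLE(z) → c = 1
Step 3: SWAP(z, c) → c = 6
Step 4: SWAP(c, z) → c = 1
Step 5: ADD(z, c) → c = 1
Step 6: ABS(z) → c = 1
Step 7: ADD(c, z) → c = 8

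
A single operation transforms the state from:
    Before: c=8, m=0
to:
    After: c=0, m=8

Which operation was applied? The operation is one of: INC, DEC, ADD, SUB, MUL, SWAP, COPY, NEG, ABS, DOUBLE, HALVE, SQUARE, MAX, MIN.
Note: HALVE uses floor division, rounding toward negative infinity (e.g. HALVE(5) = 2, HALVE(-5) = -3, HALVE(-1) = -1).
SWAP(m, c)

Analyzing the change:
Before: c=8, m=0
After: c=0, m=8
Variable m changed from 0 to 8
Variable c changed from 8 to 0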